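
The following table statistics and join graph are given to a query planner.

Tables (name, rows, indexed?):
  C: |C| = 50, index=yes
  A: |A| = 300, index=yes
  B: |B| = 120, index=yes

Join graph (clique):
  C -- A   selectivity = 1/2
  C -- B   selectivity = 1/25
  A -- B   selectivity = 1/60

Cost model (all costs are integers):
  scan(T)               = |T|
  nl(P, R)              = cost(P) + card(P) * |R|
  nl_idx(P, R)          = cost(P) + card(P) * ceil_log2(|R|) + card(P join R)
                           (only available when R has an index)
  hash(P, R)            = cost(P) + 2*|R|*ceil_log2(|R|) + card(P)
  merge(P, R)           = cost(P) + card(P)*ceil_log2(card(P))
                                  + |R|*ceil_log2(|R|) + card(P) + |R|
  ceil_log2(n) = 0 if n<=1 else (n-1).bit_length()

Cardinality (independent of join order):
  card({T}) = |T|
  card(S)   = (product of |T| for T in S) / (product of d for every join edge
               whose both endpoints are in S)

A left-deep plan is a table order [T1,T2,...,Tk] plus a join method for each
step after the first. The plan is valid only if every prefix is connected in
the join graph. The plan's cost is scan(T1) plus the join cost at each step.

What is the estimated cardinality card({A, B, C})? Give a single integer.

600

Tables in S: A(300), B(120), C(50)
Edges inside S: C-A(d=2), C-B(d=25), A-B(d=60)
numerator = 300 * 120 * 50 = 1800000
denominator = 2 * 25 * 60 = 3000
card(S) = 1800000 / 3000 = 600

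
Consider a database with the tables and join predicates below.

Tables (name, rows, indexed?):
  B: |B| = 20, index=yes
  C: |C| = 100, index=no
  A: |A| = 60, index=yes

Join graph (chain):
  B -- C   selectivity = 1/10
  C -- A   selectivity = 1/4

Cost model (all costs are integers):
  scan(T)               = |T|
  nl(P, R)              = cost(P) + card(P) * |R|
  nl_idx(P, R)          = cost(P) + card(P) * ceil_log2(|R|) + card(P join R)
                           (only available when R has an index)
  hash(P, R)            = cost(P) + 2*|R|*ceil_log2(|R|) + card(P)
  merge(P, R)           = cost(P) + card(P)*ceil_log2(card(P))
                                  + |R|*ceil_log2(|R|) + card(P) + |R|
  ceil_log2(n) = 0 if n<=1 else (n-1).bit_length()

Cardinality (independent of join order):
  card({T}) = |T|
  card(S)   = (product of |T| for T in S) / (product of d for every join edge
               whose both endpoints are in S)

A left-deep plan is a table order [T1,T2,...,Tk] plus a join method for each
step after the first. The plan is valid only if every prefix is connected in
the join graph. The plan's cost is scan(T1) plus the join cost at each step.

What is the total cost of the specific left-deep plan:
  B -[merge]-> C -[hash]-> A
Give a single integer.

step 1: scan B: cost=20, card=20
step 2: join C via merge
    card(P join C) = 20*100/(10) = 200
    cost = 20 + 20*5 + 100*7 + 20 + 100 = 940
step 3: join A via hash
    card(P join A) = 200*60/(4) = 3000
    cost = 940 + 2*60*6 + 200 = 1860

1860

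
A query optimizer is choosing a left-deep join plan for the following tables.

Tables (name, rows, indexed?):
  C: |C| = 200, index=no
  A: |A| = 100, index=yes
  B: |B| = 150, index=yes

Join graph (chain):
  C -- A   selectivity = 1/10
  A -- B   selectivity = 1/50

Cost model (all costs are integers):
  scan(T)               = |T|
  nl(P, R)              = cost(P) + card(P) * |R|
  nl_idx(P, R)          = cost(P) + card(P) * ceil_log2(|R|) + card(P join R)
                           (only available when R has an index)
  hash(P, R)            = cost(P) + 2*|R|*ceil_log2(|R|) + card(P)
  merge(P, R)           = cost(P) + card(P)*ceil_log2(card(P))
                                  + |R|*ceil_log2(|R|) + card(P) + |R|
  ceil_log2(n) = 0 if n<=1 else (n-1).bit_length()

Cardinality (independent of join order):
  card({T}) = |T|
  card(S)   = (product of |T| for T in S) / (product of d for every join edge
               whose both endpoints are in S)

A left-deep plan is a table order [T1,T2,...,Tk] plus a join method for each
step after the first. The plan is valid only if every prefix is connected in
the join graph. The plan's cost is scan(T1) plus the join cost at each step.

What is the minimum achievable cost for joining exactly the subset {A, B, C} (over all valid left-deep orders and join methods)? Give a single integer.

4700

Selinger DP over subsets of {A,B,C}:
  {C}: scan cost=200, card=200
  {A}: scan cost=100, card=100
  {B}: scan cost=150, card=150
  {AC}: card=2000; try (A,hash)→1800, (C,merge)→2700, (A,merge)→2800, (C,hash)→3400, (A,nl_idx)→3600, (C,nl)→20100 …(+1); best=1800 via (A,hash)
  {AB}: card=300; try (B,nl_idx)→1200, (A,nl_idx)→1500, (A,hash)→1700, (B,merge)→2250, (A,merge)→2300, (B,hash)→2600 …(+2); best=1200 via (B,nl_idx)
  {ABC}: card=6000; try (C,hash)→4700, (C,merge)→6000, (B,hash)→6200, (B,nl_idx)→23800, (B,merge)→27150, (C,nl)→61200 …(+1); best=4700 via (C,hash)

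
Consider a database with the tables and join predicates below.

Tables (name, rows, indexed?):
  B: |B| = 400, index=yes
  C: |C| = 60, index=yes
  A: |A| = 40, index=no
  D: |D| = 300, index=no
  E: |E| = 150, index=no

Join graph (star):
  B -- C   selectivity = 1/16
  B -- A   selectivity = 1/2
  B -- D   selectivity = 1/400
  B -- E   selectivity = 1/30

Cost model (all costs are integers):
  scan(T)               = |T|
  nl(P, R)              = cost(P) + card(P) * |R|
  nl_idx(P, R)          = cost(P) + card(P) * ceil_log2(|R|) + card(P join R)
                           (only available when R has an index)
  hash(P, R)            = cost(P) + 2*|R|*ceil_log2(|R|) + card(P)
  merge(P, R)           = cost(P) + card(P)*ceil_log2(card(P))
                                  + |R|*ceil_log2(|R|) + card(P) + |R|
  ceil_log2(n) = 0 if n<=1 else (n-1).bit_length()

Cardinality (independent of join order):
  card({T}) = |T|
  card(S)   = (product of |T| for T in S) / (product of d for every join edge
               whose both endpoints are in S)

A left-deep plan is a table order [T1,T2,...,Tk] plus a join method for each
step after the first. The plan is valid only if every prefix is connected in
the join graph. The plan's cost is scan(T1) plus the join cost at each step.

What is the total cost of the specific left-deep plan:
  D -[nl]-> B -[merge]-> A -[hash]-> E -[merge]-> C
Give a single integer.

step 1: scan D: cost=300, card=300
step 2: join B via nl
    card(P join B) = 300*400/(400) = 300
    cost = 300 + 300*400 = 120300
step 3: join A via merge
    card(P join A) = 300*40/(2) = 6000
    cost = 120300 + 300*9 + 40*6 + 300 + 40 = 123580
step 4: join E via hash
    card(P join E) = 6000*150/(30) = 30000
    cost = 123580 + 2*150*8 + 6000 = 131980
step 5: join C via merge
    card(P join C) = 30000*60/(16) = 112500
    cost = 131980 + 30000*15 + 60*6 + 30000 + 60 = 612400

612400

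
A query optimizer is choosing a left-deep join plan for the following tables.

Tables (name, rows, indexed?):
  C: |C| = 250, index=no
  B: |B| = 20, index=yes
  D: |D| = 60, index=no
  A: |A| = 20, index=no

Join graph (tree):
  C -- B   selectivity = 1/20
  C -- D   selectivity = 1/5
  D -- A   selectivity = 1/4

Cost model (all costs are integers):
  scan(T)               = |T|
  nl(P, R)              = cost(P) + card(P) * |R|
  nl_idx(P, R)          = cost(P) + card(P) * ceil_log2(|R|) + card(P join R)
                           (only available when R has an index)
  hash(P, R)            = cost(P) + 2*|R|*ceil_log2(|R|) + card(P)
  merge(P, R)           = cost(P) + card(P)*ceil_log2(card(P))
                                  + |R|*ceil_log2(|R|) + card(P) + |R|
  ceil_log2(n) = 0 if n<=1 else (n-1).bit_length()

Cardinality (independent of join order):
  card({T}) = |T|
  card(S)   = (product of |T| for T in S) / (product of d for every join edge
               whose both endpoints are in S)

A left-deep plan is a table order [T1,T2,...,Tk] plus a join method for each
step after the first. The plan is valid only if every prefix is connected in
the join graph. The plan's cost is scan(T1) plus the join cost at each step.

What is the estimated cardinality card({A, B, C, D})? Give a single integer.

Tables in S: A(20), B(20), C(250), D(60)
Edges inside S: C-B(d=20), C-D(d=5), D-A(d=4)
numerator = 20 * 20 * 250 * 60 = 6000000
denominator = 20 * 5 * 4 = 400
card(S) = 6000000 / 400 = 15000

15000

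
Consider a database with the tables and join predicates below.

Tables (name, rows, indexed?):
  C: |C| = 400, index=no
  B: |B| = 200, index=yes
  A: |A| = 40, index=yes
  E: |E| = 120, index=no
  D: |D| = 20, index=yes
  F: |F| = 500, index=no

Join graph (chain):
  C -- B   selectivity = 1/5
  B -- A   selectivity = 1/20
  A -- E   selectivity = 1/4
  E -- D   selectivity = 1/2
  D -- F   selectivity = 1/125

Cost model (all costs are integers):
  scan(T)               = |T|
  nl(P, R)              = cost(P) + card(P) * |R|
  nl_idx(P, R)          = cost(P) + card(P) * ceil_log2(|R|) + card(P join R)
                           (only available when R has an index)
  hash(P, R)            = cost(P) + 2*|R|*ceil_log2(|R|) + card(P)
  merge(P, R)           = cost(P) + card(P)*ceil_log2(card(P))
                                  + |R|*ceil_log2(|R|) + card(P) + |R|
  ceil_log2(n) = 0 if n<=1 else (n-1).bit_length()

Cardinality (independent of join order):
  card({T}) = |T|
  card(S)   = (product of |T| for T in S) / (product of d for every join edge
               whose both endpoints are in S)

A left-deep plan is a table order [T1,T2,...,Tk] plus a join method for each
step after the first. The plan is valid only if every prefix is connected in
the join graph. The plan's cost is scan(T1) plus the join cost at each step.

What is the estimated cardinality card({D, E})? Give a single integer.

Tables in S: D(20), E(120)
Edges inside S: E-D(d=2)
numerator = 20 * 120 = 2400
denominator = 2 = 2
card(S) = 2400 / 2 = 1200

1200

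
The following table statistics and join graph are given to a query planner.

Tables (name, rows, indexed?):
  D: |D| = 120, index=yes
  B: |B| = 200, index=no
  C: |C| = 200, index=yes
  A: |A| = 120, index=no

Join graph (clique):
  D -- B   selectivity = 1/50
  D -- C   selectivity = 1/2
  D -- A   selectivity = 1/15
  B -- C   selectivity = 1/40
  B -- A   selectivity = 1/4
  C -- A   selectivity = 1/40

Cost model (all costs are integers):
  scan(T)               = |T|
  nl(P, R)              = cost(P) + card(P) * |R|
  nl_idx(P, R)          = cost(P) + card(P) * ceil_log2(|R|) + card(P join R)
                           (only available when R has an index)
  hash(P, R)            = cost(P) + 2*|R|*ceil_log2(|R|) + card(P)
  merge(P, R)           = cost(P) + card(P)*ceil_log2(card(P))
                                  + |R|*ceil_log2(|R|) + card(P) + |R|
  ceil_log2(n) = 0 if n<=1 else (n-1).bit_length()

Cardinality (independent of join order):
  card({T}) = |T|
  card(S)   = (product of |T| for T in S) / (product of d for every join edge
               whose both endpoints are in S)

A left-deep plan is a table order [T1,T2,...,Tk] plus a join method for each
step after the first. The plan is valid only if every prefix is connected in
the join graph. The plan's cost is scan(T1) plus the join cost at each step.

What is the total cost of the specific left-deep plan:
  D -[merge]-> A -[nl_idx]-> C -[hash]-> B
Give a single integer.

step 1: scan D: cost=120, card=120
step 2: join A via merge
    card(P join A) = 120*120/(15) = 960
    cost = 120 + 120*7 + 120*7 + 120 + 120 = 2040
step 3: join C via nl_idx
    card(P join C) = 960*200/(2*40) = 2400
    cost = 2040 + 960*8 + 2400 = 12120
step 4: join B via hash
    card(P join B) = 2400*200/(50*40*4) = 60
    cost = 12120 + 2*200*8 + 2400 = 17720

17720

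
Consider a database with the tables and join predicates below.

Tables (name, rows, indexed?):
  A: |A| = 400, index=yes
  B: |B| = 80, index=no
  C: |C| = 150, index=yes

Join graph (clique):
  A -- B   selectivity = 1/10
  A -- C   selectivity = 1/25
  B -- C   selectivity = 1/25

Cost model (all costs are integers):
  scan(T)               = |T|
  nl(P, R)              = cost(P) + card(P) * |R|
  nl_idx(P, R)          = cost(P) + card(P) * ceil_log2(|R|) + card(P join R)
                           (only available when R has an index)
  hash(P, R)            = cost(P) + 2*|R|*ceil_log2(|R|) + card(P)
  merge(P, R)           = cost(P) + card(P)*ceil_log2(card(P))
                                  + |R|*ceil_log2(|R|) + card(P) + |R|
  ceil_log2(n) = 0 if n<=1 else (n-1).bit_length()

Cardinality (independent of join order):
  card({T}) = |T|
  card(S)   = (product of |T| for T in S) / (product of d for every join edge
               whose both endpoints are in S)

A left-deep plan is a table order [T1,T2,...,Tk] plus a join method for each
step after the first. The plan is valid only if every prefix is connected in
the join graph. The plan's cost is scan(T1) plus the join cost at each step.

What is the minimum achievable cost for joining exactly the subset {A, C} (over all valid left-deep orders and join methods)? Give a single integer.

Selinger DP over subsets of {A,C}:
  {A}: scan cost=400, card=400
  {C}: scan cost=150, card=150
  {AC}: card=2400; try (C,hash)→3200, (A,nl_idx)→3900, (A,merge)→5500, (C,merge)→5750, (C,nl_idx)→6000, (A,hash)→7500 …(+2); best=3200 via (C,hash)

3200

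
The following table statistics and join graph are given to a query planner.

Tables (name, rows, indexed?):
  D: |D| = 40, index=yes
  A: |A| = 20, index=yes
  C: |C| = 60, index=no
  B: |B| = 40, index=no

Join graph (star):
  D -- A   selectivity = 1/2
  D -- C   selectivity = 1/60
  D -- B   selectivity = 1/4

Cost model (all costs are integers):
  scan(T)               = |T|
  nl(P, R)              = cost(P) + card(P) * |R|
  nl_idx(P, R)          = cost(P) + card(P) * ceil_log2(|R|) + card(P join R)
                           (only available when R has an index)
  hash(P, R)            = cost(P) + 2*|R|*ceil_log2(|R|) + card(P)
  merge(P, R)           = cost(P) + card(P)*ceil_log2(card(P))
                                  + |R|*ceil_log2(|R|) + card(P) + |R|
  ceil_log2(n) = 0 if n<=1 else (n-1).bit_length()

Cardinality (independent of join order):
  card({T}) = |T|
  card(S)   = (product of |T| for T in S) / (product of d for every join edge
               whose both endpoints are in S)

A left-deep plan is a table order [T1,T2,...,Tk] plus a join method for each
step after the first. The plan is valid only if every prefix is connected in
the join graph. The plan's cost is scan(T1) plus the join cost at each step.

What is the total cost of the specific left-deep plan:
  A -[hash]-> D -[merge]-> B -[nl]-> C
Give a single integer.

step 1: scan A: cost=20, card=20
step 2: join D via hash
    card(P join D) = 20*40/(2) = 400
    cost = 20 + 2*40*6 + 20 = 520
step 3: join B via merge
    card(P join B) = 400*40/(4) = 4000
    cost = 520 + 400*9 + 40*6 + 400 + 40 = 4800
step 4: join C via nl
    card(P join C) = 4000*60/(60) = 4000
    cost = 4800 + 4000*60 = 244800

244800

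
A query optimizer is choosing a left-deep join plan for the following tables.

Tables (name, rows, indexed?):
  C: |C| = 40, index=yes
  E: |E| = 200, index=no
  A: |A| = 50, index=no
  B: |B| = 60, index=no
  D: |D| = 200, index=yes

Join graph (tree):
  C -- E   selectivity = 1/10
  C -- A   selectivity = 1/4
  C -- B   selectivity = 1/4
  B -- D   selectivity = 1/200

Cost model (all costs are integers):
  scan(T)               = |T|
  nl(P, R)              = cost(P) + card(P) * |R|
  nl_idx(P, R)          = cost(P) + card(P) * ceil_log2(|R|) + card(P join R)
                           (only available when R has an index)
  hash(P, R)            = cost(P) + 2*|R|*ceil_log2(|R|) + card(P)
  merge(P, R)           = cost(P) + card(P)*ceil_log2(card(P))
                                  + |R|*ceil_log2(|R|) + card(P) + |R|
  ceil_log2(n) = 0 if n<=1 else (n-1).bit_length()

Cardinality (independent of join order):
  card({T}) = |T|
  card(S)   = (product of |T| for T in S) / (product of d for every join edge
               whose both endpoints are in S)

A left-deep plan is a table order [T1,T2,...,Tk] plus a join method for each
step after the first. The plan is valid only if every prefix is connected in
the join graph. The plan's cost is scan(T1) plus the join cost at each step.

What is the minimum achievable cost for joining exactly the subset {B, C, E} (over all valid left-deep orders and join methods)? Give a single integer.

Selinger DP over subsets of {B,C,E}:
  {C}: scan cost=40, card=40
  {E}: scan cost=200, card=200
  {B}: scan cost=60, card=60
  {CE}: card=800; try (C,hash)→880, (E,merge)→2120, (C,nl_idx)→2200, (C,merge)→2280, (E,hash)→3280, (E,nl)→8040 …(+1); best=880 via (C,hash)
  {BC}: card=600; try (C,hash)→600, (B,merge)→740, (C,merge)→760, (B,hash)→800, (C,nl_idx)→1020, (B,nl)→2440 …(+1); best=600 via (C,hash)
  {BCE}: card=12000; try (B,hash)→2400, (E,hash)→4400, (E,merge)→9000, (B,merge)→10100, (B,nl)→48880, (E,nl)→120600; best=2400 via (B,hash)

2400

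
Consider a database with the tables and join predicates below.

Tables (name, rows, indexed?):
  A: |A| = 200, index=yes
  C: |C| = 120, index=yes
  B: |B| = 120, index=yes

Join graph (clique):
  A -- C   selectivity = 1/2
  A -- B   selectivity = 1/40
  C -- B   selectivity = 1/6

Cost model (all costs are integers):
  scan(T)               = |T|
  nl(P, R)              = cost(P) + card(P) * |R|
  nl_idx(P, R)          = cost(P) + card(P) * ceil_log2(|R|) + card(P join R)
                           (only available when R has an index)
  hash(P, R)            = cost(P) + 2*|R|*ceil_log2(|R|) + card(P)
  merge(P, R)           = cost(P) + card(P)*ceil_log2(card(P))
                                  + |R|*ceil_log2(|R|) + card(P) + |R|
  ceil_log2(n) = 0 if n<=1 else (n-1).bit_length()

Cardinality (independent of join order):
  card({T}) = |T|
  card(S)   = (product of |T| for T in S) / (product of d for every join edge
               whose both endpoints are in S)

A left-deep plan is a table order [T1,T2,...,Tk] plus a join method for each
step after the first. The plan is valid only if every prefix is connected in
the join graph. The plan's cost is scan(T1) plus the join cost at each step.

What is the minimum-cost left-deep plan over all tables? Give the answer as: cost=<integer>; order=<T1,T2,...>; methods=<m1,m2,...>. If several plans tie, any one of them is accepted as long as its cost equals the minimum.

cost=3960; order=B,A,C; methods=nl_idx,hash

Selinger DP (subsets sized 1..n):
  {A}: scan cost=200, card=200
  {C}: scan cost=120, card=120
  {B}: scan cost=120, card=120
  {AC}: card=12000; try (C,hash)→2080, (A,merge)→2880, (C,merge)→2960, (A,hash)→3440, (A,nl_idx)→13080, (C,nl_idx)→13600 …(+2); best=2080 via (C,hash)
  {AB}: card=600; try (A,nl_idx)→1680, (B,hash)→2080, (B,nl_idx)→2200, (A,merge)→2880, (B,merge)→2960, (A,hash)→3440 …(+2); best=1680 via (A,nl_idx)
  {BC}: card=2400; try (C,hash)→1920, (B,hash)→1920, (C,merge)→2040, (B,merge)→2040, (C,nl_idx)→3360, (B,nl_idx)→3360 …(+2); best=1920 via (C,hash)
  {ABC}: card=6000; try (C,hash)→3960, (A,hash)→7520, (C,merge)→9240, (C,nl_idx)→11880, (B,hash)→15760, (A,nl_idx)→27120 …(+6); best=3960 via (C,hash)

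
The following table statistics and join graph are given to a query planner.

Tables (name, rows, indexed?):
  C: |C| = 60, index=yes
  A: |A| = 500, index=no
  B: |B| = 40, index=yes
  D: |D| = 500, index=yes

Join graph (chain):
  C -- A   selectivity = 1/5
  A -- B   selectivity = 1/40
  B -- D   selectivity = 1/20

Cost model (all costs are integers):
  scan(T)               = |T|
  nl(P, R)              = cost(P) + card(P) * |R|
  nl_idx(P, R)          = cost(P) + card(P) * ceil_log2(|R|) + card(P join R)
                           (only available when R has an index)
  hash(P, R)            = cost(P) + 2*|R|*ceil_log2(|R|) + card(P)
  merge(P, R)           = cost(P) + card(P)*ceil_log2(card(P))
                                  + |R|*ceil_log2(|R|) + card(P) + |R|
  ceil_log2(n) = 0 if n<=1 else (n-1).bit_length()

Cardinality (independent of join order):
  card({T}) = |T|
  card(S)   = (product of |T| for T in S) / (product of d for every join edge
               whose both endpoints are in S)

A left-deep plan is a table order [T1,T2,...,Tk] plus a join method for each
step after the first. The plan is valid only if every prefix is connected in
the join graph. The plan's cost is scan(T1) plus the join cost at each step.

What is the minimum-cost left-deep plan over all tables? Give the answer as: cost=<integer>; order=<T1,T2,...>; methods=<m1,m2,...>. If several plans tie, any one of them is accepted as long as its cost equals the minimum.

Selinger DP (subsets sized 1..n):
  {C}: scan cost=60, card=60
  {A}: scan cost=500, card=500
  {B}: scan cost=40, card=40
  {D}: scan cost=500, card=500
  {AC}: card=6000; try (C,hash)→1720, (A,merge)→5480, (C,merge)→5920, (A,hash)→9120, (C,nl_idx)→9500, (A,nl)→30060 …(+1); best=1720 via (C,hash)
  {AB}: card=500; try (B,hash)→1480, (B,nl_idx)→4000, (A,merge)→5320, (B,merge)→5780, (A,hash)→9080, (A,nl)→20040 …(+1); best=1480 via (B,hash)
  {BD}: card=1000; try (D,nl_idx)→1400, (B,hash)→1480, (B,nl_idx)→4500, (D,merge)→5320, (B,merge)→5780, (D,hash)→9080 …(+2); best=1400 via (D,nl_idx)
  {ABC}: card=6000; try (C,hash)→2700, (C,merge)→6900, (B,hash)→8200, (C,nl_idx)→10480, (C,nl)→31480, (B,nl_idx)→43720 …(+2); best=2700 via (C,hash)
  {ABD}: card=12500; try (D,hash)→10980, (A,hash)→11400, (D,merge)→11480, (A,merge)→17400, (D,nl_idx)→18480, (D,nl)→251480 …(+1); best=10980 via (D,hash)
  {ABCD}: card=150000; try (D,hash)→17700, (C,hash)→24200, (D,merge)→91700, (C,merge)→198900, (D,nl_idx)→206700, (C,nl_idx)→235980 …(+2); best=17700 via (D,hash)

cost=17700; order=A,B,C,D; methods=hash,hash,hash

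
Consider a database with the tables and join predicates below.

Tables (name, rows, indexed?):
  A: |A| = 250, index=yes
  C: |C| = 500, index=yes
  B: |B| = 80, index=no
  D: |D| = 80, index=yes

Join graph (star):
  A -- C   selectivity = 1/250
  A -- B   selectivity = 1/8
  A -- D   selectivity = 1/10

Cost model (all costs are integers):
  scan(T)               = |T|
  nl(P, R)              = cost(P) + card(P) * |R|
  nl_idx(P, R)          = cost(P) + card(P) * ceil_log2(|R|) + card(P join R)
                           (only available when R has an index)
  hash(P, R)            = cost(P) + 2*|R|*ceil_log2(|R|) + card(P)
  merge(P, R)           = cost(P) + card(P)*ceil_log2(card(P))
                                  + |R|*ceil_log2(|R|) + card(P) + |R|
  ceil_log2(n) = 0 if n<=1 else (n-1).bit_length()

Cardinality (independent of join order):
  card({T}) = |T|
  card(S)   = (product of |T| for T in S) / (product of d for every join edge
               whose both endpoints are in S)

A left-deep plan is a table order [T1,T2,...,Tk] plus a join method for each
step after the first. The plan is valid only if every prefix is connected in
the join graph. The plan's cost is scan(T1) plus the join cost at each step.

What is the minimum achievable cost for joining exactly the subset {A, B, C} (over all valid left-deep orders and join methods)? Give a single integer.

Selinger DP over subsets of {A,B,C}:
  {A}: scan cost=250, card=250
  {C}: scan cost=500, card=500
  {B}: scan cost=80, card=80
  {AC}: card=500; try (C,nl_idx)→3000, (A,hash)→5000, (A,nl_idx)→5000, (C,merge)→7500, (A,merge)→7750, (C,hash)→9500 …(+2); best=3000 via (C,nl_idx)
  {AB}: card=2500; try (B,hash)→1620, (A,merge)→2970, (B,merge)→3140, (A,nl_idx)→3220, (A,hash)→4160, (A,nl)→20080 …(+1); best=1620 via (B,hash)
  {ABC}: card=5000; try (B,hash)→4620, (B,merge)→8640, (C,hash)→13120, (C,nl_idx)→29120, (C,merge)→39120, (B,nl)→43000 …(+1); best=4620 via (B,hash)

4620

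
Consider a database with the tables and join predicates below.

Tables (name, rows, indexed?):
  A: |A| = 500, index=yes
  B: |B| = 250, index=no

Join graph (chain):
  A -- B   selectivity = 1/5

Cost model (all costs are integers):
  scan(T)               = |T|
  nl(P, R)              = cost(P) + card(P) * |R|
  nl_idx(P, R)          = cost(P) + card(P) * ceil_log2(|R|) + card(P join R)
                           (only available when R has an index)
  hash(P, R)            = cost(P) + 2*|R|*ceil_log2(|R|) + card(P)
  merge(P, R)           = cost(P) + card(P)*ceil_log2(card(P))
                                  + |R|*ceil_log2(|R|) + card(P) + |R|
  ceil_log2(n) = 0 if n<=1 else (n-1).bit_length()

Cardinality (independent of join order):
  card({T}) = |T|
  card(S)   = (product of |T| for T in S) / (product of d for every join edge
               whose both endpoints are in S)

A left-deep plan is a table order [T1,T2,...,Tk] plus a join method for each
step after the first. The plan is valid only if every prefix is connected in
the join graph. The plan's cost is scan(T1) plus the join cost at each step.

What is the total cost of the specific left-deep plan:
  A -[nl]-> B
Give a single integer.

step 1: scan A: cost=500, card=500
step 2: join B via nl
    card(P join B) = 500*250/(5) = 25000
    cost = 500 + 500*250 = 125500

125500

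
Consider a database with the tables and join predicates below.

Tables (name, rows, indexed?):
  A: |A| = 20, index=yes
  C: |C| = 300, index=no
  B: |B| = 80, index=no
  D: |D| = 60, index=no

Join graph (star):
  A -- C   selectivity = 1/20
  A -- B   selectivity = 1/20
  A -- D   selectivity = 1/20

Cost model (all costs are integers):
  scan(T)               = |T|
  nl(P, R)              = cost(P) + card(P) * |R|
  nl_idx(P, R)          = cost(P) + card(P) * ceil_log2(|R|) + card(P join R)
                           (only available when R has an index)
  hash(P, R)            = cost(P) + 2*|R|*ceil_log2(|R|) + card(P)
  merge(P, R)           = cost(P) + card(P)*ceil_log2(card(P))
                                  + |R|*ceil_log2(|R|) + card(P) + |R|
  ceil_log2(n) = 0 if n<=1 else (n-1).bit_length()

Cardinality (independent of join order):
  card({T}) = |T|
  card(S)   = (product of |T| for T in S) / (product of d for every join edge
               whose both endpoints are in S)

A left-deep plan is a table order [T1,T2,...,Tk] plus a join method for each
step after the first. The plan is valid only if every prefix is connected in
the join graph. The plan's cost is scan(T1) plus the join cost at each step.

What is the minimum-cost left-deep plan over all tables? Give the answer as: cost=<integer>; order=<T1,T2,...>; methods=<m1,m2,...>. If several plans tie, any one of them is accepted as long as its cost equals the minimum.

Selinger DP (subsets sized 1..n):
  {A}: scan cost=20, card=20
  {C}: scan cost=300, card=300
  {B}: scan cost=80, card=80
  {D}: scan cost=60, card=60
  {AC}: card=300; try (A,hash)→800, (A,nl_idx)→2100, (C,merge)→3140, (A,merge)→3420, (C,hash)→5440, (C,nl)→6020 …(+1); best=800 via (A,hash)
  {AB}: card=80; try (A,hash)→360, (A,nl_idx)→560, (B,merge)→780, (A,merge)→840, (B,hash)→1160, (B,nl)→1620 …(+1); best=360 via (A,hash)
  {AD}: card=60; try (A,hash)→320, (A,nl_idx)→420, (D,merge)→560, (A,merge)→600, (D,hash)→760, (D,nl)→1220 …(+1); best=320 via (A,hash)
  {ABC}: card=1200; try (B,hash)→2220, (C,merge)→4000, (B,merge)→4440, (C,hash)→5840, (C,nl)→24360, (B,nl)→24800; best=2220 via (B,hash)
  {ACD}: card=900; try (D,hash)→1820, (C,merge)→3740, (D,merge)→4220, (C,hash)→5780, (C,nl)→18320, (D,nl)→18800; best=1820 via (D,hash)
  {ABD}: card=240; try (D,hash)→1160, (B,merge)→1380, (D,merge)→1420, (B,hash)→1500, (B,nl)→5120, (D,nl)→5160; best=1160 via (D,hash)
  {ABCD}: card=3600; try (B,hash)→3840, (D,hash)→4140, (C,merge)→6320, (C,hash)→6800, (B,merge)→12360, (D,merge)→17040 …(+3); best=3840 via (B,hash)

cost=3840; order=C,A,D,B; methods=hash,hash,hash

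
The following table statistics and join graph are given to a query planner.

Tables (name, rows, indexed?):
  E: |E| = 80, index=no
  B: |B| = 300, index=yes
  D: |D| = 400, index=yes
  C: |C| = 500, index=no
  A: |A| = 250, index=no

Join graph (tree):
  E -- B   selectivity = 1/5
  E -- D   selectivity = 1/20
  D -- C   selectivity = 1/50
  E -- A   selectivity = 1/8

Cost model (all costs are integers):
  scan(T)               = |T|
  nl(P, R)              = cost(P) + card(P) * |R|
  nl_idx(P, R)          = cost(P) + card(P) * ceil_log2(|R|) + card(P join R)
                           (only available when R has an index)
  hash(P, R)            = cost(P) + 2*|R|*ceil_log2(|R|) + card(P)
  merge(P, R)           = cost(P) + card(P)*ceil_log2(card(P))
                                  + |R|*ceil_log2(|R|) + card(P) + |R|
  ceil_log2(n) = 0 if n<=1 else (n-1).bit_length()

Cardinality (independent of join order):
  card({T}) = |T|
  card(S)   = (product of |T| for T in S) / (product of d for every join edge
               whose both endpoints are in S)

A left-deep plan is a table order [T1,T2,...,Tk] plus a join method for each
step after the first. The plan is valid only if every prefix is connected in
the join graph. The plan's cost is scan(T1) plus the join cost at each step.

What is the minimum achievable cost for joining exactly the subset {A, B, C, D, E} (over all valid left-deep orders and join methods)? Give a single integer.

Selinger DP over subsets of {A,B,C,D,E}:
  {E}: scan cost=80, card=80
  {B}: scan cost=300, card=300
  {D}: scan cost=400, card=400
  {C}: scan cost=500, card=500
  {A}: scan cost=250, card=250
  {BE}: card=4800; try (E,hash)→1720, (B,merge)→3720, (E,merge)→3940, (B,hash)→5560, (B,nl_idx)→5600, (B,nl)→24080 …(+1); best=1720 via (E,hash)
  {DE}: card=1600; try (E,hash)→1920, (D,nl_idx)→2400, (D,merge)→4720, (E,merge)→5040, (D,hash)→7360, (D,nl)→32080 …(+1); best=1920 via (E,hash)
  {AE}: card=2500; try (E,hash)→1620, (A,merge)→2970, (E,merge)→3140, (A,hash)→4160, (A,nl)→20080, (E,nl)→20250; best=1620 via (E,hash)
  {CD}: card=4000; try (D,hash)→8200, (D,nl_idx)→9000, (C,merge)→9400, (D,merge)→9500, (C,hash)→9800, (C,nl)→200400 …(+1); best=8200 via (D,hash)
  {BDE}: card=96000; try (B,hash)→8920, (D,hash)→13720, (B,merge)→24120, (D,merge)→72920, (B,nl_idx)→112320, (D,nl_idx)→140920 …(+2); best=8920 via (B,hash)
  {ABE}: card=150000; try (B,hash)→9520, (A,hash)→10520, (B,merge)→37120, (A,merge)→71170, (B,nl_idx)→174120, (B,nl)→751620 …(+1); best=9520 via (B,hash)
  {CDE}: card=16000; try (C,hash)→12520, (E,hash)→13320, (C,merge)→26120, (E,merge)→60840, (E,nl)→328200, (C,nl)→801920; best=12520 via (C,hash)
  {ADE}: card=50000; try (A,hash)→7520, (D,hash)→11320, (A,merge)→23370, (D,merge)→38120, (D,nl_idx)→74120, (A,nl)→401920 …(+1); best=7520 via (A,hash)
  {BCDE}: card=960000; try (B,hash)→33920, (C,hash)→113920, (B,merge)→255520, (B,nl_idx)→1116520, (C,merge)→1741920, (B,nl)→4812520 …(+1); best=33920 via (B,hash)
  {ABDE}: card=3000000; try (B,hash)→62920, (A,hash)→108920, (D,hash)→166720, (B,merge)→860520, (A,merge)→1739170, (D,merge)→2863520 …(+5); best=62920 via (B,hash)
  {ACDE}: card=500000; try (A,hash)→32520, (C,hash)→66520, (A,merge)→254770, (C,merge)→862520, (A,nl)→4012520, (C,nl)→25007520; best=32520 via (A,hash)
  {ABCDE}: card=30000000; try (B,hash)→537920, (A,hash)→997920, (C,hash)→3071920, (B,merge)→10035520, (A,merge)→20196170, (B,nl_idx)→34532520 …(+4); best=537920 via (B,hash)

537920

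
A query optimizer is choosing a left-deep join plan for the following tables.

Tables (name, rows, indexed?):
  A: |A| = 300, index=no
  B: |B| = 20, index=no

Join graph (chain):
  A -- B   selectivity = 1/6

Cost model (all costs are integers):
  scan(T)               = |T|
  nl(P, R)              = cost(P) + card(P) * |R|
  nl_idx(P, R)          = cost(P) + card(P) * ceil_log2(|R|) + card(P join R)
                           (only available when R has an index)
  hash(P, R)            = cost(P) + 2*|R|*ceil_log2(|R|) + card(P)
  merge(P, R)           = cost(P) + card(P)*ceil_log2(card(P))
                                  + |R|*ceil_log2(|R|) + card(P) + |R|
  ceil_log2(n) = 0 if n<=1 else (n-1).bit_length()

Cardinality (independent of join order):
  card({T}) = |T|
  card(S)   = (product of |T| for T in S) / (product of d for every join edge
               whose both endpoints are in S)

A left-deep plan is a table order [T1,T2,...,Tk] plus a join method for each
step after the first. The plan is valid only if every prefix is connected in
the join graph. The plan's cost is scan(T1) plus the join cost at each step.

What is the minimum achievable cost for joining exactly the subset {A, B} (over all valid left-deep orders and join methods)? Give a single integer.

Selinger DP over subsets of {A,B}:
  {A}: scan cost=300, card=300
  {B}: scan cost=20, card=20
  {AB}: card=1000; try (B,hash)→800, (A,merge)→3140, (B,merge)→3420, (A,hash)→5440, (A,nl)→6020, (B,nl)→6300; best=800 via (B,hash)

800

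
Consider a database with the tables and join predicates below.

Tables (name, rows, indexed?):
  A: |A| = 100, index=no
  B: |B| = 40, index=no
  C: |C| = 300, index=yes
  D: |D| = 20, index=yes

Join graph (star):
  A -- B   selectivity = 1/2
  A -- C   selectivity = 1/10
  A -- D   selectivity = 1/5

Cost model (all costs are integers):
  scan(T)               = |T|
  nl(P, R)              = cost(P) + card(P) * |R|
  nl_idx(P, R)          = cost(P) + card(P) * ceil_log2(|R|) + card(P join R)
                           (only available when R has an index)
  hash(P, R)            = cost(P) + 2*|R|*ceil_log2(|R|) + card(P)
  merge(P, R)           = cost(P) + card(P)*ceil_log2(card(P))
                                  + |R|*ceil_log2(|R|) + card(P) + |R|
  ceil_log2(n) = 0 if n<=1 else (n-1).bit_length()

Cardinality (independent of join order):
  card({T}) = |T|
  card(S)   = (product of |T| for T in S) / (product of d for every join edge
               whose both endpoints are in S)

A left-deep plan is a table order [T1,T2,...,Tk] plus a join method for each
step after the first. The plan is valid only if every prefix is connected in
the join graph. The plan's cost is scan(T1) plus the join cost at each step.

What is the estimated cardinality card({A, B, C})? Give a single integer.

60000

Tables in S: A(100), B(40), C(300)
Edges inside S: A-B(d=2), A-C(d=10)
numerator = 100 * 40 * 300 = 1200000
denominator = 2 * 10 = 20
card(S) = 1200000 / 20 = 60000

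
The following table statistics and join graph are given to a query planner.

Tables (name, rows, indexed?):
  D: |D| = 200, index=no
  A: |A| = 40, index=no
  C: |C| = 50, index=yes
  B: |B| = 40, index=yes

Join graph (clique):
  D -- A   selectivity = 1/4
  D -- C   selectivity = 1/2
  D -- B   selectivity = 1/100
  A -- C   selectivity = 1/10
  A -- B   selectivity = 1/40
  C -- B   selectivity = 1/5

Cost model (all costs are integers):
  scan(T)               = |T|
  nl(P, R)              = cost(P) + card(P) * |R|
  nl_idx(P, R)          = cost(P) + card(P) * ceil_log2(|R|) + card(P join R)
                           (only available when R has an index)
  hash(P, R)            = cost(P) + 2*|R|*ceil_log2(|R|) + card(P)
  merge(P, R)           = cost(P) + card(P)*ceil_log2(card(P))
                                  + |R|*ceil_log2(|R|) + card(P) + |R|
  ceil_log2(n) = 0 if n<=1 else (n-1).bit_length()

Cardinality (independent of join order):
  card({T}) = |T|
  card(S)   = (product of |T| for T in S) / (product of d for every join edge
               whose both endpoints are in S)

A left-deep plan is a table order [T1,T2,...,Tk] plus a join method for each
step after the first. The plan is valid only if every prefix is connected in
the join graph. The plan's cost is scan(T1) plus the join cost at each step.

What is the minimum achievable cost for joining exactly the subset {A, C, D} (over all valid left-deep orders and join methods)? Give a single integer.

3480

Selinger DP over subsets of {A,C,D}:
  {D}: scan cost=200, card=200
  {A}: scan cost=40, card=40
  {C}: scan cost=50, card=50
  {AD}: card=2000; try (A,hash)→880, (D,merge)→2120, (A,merge)→2280, (D,hash)→3280, (D,nl)→8040, (A,nl)→8200; best=880 via (A,hash)
  {CD}: card=5000; try (C,hash)→1000, (D,merge)→2200, (C,merge)→2350, (D,hash)→3300, (C,nl_idx)→6400, (D,nl)→10050 …(+1); best=1000 via (C,hash)
  {AC}: card=200; try (C,nl_idx)→480, (A,hash)→580, (C,merge)→670, (C,hash)→680, (A,merge)→680, (C,nl)→2040 …(+1); best=480 via (C,nl_idx)
  {ACD}: card=5000; try (C,hash)→3480, (D,hash)→3880, (D,merge)→4080, (A,hash)→6480, (C,nl_idx)→17880, (C,merge)→25230 …(+4); best=3480 via (C,hash)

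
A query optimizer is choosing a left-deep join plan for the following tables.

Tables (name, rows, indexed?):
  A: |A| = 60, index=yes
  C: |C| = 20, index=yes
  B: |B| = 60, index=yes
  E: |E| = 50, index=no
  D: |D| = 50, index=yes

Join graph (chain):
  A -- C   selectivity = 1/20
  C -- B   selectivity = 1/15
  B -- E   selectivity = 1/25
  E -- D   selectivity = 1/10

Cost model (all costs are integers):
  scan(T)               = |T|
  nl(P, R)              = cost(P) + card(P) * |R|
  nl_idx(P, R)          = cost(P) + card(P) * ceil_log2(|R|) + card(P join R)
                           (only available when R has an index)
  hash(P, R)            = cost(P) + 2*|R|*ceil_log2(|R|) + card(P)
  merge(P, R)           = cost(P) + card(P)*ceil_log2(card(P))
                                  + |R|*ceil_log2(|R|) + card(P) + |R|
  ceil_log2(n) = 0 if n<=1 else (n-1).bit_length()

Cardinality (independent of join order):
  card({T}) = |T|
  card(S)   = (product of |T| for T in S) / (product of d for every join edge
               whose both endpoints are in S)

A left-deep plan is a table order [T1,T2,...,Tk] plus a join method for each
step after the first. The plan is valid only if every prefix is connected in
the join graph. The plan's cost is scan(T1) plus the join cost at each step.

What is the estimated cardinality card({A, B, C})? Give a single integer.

Tables in S: A(60), B(60), C(20)
Edges inside S: A-C(d=20), C-B(d=15)
numerator = 60 * 60 * 20 = 72000
denominator = 20 * 15 = 300
card(S) = 72000 / 300 = 240

240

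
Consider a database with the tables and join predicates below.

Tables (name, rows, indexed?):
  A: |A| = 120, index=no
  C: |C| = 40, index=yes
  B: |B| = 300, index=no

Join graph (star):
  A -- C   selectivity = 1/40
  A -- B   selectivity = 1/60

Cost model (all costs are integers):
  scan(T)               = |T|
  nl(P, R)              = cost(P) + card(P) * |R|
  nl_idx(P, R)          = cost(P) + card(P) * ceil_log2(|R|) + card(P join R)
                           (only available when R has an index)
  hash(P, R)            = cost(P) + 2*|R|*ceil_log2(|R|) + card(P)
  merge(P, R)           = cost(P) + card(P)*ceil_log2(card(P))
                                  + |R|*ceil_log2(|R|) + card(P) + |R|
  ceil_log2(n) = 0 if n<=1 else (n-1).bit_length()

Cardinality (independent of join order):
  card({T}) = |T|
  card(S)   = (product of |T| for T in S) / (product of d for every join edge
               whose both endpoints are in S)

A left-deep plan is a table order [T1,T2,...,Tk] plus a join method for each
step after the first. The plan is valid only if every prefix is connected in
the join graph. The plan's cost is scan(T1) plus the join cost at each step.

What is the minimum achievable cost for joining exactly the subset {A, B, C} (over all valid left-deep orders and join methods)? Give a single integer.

Selinger DP over subsets of {A,B,C}:
  {A}: scan cost=120, card=120
  {C}: scan cost=40, card=40
  {B}: scan cost=300, card=300
  {AC}: card=120; try (C,hash)→720, (C,nl_idx)→960, (A,merge)→1280, (C,merge)→1360, (A,hash)→1760, (A,nl)→4840 …(+1); best=720 via (C,hash)
  {AB}: card=600; try (A,hash)→2280, (B,merge)→4080, (A,merge)→4260, (B,hash)→5640, (B,nl)→36120, (A,nl)→36300; best=2280 via (A,hash)
  {ABC}: card=600; try (C,hash)→3360, (B,merge)→4680, (B,hash)→6240, (C,nl_idx)→6480, (C,merge)→9160, (C,nl)→26280 …(+1); best=3360 via (C,hash)

3360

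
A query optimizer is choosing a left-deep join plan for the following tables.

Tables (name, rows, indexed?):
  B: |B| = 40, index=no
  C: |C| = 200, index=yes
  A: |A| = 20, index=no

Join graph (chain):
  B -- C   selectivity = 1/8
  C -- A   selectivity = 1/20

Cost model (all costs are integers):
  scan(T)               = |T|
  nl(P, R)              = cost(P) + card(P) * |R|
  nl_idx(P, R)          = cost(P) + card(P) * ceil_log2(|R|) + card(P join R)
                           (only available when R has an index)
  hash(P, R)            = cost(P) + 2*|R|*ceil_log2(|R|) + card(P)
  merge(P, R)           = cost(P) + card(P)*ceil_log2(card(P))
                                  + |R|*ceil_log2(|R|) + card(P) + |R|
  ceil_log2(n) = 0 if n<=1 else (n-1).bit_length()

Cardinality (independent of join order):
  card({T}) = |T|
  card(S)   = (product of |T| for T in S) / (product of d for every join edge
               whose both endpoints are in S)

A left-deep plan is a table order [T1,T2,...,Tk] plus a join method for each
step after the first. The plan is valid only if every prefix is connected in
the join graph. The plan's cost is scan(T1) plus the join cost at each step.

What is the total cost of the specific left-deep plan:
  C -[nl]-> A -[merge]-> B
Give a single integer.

6280

step 1: scan C: cost=200, card=200
step 2: join A via nl
    card(P join A) = 200*20/(20) = 200
    cost = 200 + 200*20 = 4200
step 3: join B via merge
    card(P join B) = 200*40/(8) = 1000
    cost = 4200 + 200*8 + 40*6 + 200 + 40 = 6280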